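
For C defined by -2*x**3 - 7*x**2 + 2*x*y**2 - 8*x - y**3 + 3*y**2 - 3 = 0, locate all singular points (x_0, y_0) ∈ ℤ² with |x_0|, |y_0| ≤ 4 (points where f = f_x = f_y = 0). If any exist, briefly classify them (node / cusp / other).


Singular points: {(-1, 0)}; classification: node.

Compute partial derivatives:
  f_x = -6*x**2 - 14*x + 2*y**2 - 8.
  f_y = 4*x*y - 3*y**2 + 6*y.
Scan x_0 ∈ {−4, ..., 4}. For each x_0, f_y(x_0, y) is a polynomial in y; find its integer roots y ∈ {−4, ..., 4}, then test f_x and f at those candidates.
  x = -4: f_y(-4, y) = -3*y**2 - 10*y; vanishes at y ∈ {0}. (-4, 0): f_x = -48 ≠ 0.
  x = -3: f_y(-3, y) = -3*y**2 - 6*y; vanishes at y ∈ {-2, 0}. (-3, -2): f_x = -12 ≠ 0; (-3, 0): f_x = -20 ≠ 0.
  x = -2: f_y(-2, y) = -3*y**2 - 2*y; vanishes at y ∈ {0}. (-2, 0): f_x = -4 ≠ 0.
  x = -1: f_y(-1, y) = -3*y**2 + 2*y; vanishes at y ∈ {0}. (-1, 0): f_x = 0, f = 0 — SINGULAR.
  x = 0: f_y(0, y) = -3*y**2 + 6*y; vanishes at y ∈ {0, 2}. (0, 0): f_x = -8 ≠ 0; (0, 2): f_x = 0 but f = 1 ≠ 0.
  x = 1: f_y(1, y) = -3*y**2 + 10*y; vanishes at y ∈ {0}. (1, 0): f_x = -28 ≠ 0.
  x = 2: f_y(2, y) = -3*y**2 + 14*y; vanishes at y ∈ {0}. (2, 0): f_x = -60 ≠ 0.
  x = 3: f_y(3, y) = -3*y**2 + 18*y; vanishes at y ∈ {0}. (3, 0): f_x = -104 ≠ 0.
  x = 4: f_y(4, y) = -3*y**2 + 22*y; vanishes at y ∈ {0}. (4, 0): f_x = -160 ≠ 0.
Only singular point on the grid: (-1, 0).
Classify: substitute x = -1 + u, y = 0 + v and expand: f = -2*u**3 - u**2 + 2*u*v**2 - v**3 + v**2.
No constant or linear terms (consistent with a singular point). Quadratic part: -u**2 + v**2. Cubic part: -2*u**3 + 2*u*v**2 - v**3.
The quadratic part v**2 - u**2 = (v − u)(v + u) splits into two distinct linear factors, so there are two distinct tangent lines y − 0 = ±(x − -1) — this is a node (ordinary double point).
Classification: node.


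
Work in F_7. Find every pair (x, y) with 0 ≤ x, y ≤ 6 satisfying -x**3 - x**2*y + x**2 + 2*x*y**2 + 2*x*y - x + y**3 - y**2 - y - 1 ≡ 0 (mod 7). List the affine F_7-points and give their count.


Affine F_7-points: {(0, 3), (1, 1), (2, 0), (3, 6), (4, 2), (5, 1)}; count = 6.

For each of the 49 pairs (x, y) ∈ F_7², evaluate f(x, y) mod 7. Record the zeros.
  x = 0: [0↦6, 1↦5, 2↦1, 3↦0, 4↦1, 5↦3, 6↦5]  zeros at y ∈ {3}
  x = 1: [0↦5, 1↦0, 2↦3, 3↦6, 4↦1, 5↦1, 6↦5]  zeros at y ∈ {1}
  x = 2: [0↦0, 1↦3, 2↦4, 3↦2, 4↦3, 5↦6, 6↦3]  zeros at y ∈ {0}
  x = 3: [0↦6, 1↦1, 2↦5, 3↦3, 4↦1, 5↦5, 6↦0]  zeros at y ∈ {6}
  x = 4: [0↦3, 1↦2, 2↦0, 3↦3, 4↦3, 5↦6, 6↦4]  zeros at y ∈ {2}
  x = 5: [0↦6, 1↦0, 2↦4, 3↦3, 4↦3, 5↦3, 6↦2]  zeros at y ∈ {1}
  x = 6: [0↦2, 1↦3, 2↦4, 3↦4, 4↦2, 5↦4, 6↦2]  zeros at y ∈ ∅
Collecting zeros: affine points = {(0, 3), (1, 1), (2, 0), (3, 6), (4, 2), (5, 1)}.
Total count |C(F_7)_aff| = 6.


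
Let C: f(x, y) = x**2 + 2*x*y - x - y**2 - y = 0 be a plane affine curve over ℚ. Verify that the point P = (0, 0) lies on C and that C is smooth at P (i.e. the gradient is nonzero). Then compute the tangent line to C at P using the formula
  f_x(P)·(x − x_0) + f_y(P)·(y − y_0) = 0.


Tangent line at P: -x - y = 0.

Step 1: f(0, 0) = 0, so P lies on C.
Step 2: partial derivatives
  f_x(x, y) = 2*x + 2*y - 1, f_y(x, y) = 2*x - 2*y - 1.
  f_x(P) = -1, f_y(P) = -1 (gradient nonzero, so P is smooth).
Step 3: tangent line at P: -1·(x − 0) + -1·(y − 0) = 0.
Expanding: -x - y = 0.


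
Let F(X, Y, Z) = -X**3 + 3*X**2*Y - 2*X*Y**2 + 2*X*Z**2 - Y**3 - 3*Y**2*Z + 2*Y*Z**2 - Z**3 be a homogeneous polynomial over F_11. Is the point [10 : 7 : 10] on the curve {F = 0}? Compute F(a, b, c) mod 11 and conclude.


F(10,7,10) ≡ 3 (mod 11); P is NOT on the curve.

Evaluate F(10, 7, 10) term-by-term (mod 11).
  -X**3 ↦ -1·1000·1·1 = -1000
  3*X**2*Y ↦ 3·100·7·1 = 2100
  -2*X*Y**2 ↦ -2·10·49·1 = -980
  2*X*Z**2 ↦ 2·10·1·100 = 2000
  -Y**3 ↦ -1·1·343·1 = -343
  -3*Y**2*Z ↦ -3·1·49·10 = -1470
  2*Y*Z**2 ↦ 2·1·7·100 = 1400
  -Z**3 ↦ -1·1·1·1000 = -1000
Sum: F(10, 7, 10) = (-1000) + (2100) + (-980) + (2000) + (-343) + (-1470) + (1400) + (-1000) = 707.
Reducing mod 11: 707 ≡ 3 (mod 11).
Since F(a, b, c) ≡ 3 ≠ 0 (mod 11), P does NOT lie on the curve.


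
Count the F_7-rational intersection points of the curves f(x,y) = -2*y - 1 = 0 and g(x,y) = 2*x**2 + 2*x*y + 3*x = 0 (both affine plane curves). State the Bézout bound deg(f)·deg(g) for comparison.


Common zeros: {(0, 3), (6, 3)}; count = 2; Bézout bound = 2.

deg(f) = 1, deg(g) = 2, so Bézout bound = 2.
Scan x ∈ F_7. For each x, list the y ∈ F_7 with f(x, y) ≡ 0 and those with g(x, y) ≡ 0 (mod 7); the common zeros in that column are the intersection.
  x = 0: f ≡ 0 at y ∈ {3}; g ≡ 0 at y ∈ {0, 1, 2, 3, 4, 5, 6}; common: {3}.
  x = 1: f ≡ 0 at y ∈ {3}; g ≡ 0 at y ∈ {1}; common: ∅.
  x = 2: f ≡ 0 at y ∈ {3}; g ≡ 0 at y ∈ {0}; common: ∅.
  x = 3: f ≡ 0 at y ∈ {3}; g ≡ 0 at y ∈ {6}; common: ∅.
  x = 4: f ≡ 0 at y ∈ {3}; g ≡ 0 at y ∈ {5}; common: ∅.
  x = 5: f ≡ 0 at y ∈ {3}; g ≡ 0 at y ∈ {4}; common: ∅.
  x = 6: f ≡ 0 at y ∈ {3}; g ≡ 0 at y ∈ {3}; common: {3}.
Collecting: common zeros = {(0, 3), (6, 3)}, so the count is 2.
Comparison with the Bézout bound: 2 ≤ 2 = deg(f)·deg(g), as expected for curves with no common component (the bound is attained).


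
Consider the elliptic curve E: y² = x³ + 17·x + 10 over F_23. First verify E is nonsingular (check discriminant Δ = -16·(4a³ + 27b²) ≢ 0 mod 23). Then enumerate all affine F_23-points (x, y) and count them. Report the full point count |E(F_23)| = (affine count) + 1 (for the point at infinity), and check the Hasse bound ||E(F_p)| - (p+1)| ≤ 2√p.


Affine points = {(2, 11), (2, 12), (4, 2), (4, 21), (5, 6), (5, 17), (6, 11), (6, 12), (7, 9), (7, 14), (9, 8), (9, 15), (13, 6), (13, 17), (14, 5), (14, 18), (15, 11), (15, 12), (16, 10), (16, 13), (19, 4), (19, 19), (20, 1), (20, 22)}; affine count = 24; |E(F_23)| = 25.

Discriminant check: Δ ∝ 4a³ + 27b² = 4·17³ + 27·10² = 4·4913 + 27·100 ≡ 19 (mod 23). Nonzero ⇒ E is nonsingular.
For each x ∈ F_23, compute rhs = x³ + 17·x + 10 mod 23, then count y ∈ F_23 with y² ≡ rhs.
  x = 0: rhs = 10, matching y values: none (0 points).
  x = 1: rhs = 5, matching y values: none (0 points).
  x = 2: rhs = 6, matching y values: 11, 12 (2 points).
  x = 3: rhs = 19, matching y values: none (0 points).
  x = 4: rhs = 4, matching y values: 2, 21 (2 points).
  x = 5: rhs = 13, matching y values: 6, 17 (2 points).
  x = 6: rhs = 6, matching y values: 11, 12 (2 points).
  x = 7: rhs = 12, matching y values: 9, 14 (2 points).
  x = 8: rhs = 14, matching y values: none (0 points).
  x = 9: rhs = 18, matching y values: 8, 15 (2 points).
  x = 10: rhs = 7, matching y values: none (0 points).
  x = 11: rhs = 10, matching y values: none (0 points).
  x = 12: rhs = 10, matching y values: none (0 points).
  x = 13: rhs = 13, matching y values: 6, 17 (2 points).
  x = 14: rhs = 2, matching y values: 5, 18 (2 points).
  x = 15: rhs = 6, matching y values: 11, 12 (2 points).
  x = 16: rhs = 8, matching y values: 10, 13 (2 points).
  x = 17: rhs = 14, matching y values: none (0 points).
  x = 18: rhs = 7, matching y values: none (0 points).
  x = 19: rhs = 16, matching y values: 4, 19 (2 points).
  x = 20: rhs = 1, matching y values: 1, 22 (2 points).
  x = 21: rhs = 14, matching y values: none (0 points).
  x = 22: rhs = 15, matching y values: none (0 points).
Total affine count: 24.
Full point count |E(F_23)| = 24 + 1 = 25.
Hasse bound: |25 − (23+1)| = |1| = 1 ≤ 2√23 ≈ 9.5917 ✓.


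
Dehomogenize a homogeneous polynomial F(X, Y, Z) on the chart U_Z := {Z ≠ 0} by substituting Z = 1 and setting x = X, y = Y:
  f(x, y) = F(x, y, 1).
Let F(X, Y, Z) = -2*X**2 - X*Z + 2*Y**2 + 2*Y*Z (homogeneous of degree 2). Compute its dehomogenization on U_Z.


f(x, y) = -2*x**2 - x + 2*y**2 + 2*y

On U_Z we set Z = 1. Each monomial c·X^i·Y^j·Z^k in F becomes c·x^i·y^j·1^k = c·x^i·y^j.
Substituting Z = 1: F(X, Y, 1) = -2*x**2 - x + 2*y**2 + 2*y.
Note: deg(f) ≤ deg(F) = 2; strict inequality happens when F is divisible by Z (lost terms).


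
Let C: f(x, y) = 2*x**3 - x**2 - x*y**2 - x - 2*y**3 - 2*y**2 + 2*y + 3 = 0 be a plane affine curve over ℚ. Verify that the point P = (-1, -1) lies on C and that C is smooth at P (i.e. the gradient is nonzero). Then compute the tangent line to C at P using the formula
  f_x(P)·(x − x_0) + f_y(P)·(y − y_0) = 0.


Tangent line at P: 6*x - 2*y + 4 = 0.

Step 1: f(-1, -1) = 0, so P lies on C.
Step 2: partial derivatives
  f_x(x, y) = 6*x**2 - 2*x - y**2 - 1, f_y(x, y) = -2*x*y - 6*y**2 - 4*y + 2.
  f_x(P) = 6, f_y(P) = -2 (gradient nonzero, so P is smooth).
Step 3: tangent line at P: 6·(x − -1) + -2·(y − -1) = 0.
Expanding: 6*x - 2*y + 4 = 0.


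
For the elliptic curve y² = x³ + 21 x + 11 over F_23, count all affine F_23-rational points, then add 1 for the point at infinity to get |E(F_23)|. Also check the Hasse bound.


Affine points = {(3, 3), (3, 20), (6, 10), (6, 13), (7, 8), (7, 15), (8, 1), (8, 22), (9, 3), (9, 20), (10, 5), (10, 18), (11, 3), (11, 20), (12, 6), (12, 17), (14, 6), (14, 17), (16, 2), (16, 21), (19, 1), (19, 22), (20, 6), (20, 17), (22, 9), (22, 14)}; affine count = 26; |E(F_23)| = 27.

Discriminant check: Δ ∝ 4a³ + 27b² = 4·21³ + 27·11² = 4·9261 + 27·121 ≡ 15 (mod 23). Nonzero ⇒ E is nonsingular.
For each x ∈ F_23, compute rhs = x³ + 21·x + 11 mod 23, then count y ∈ F_23 with y² ≡ rhs.
  x = 0: rhs = 11, matching y values: none (0 points).
  x = 1: rhs = 10, matching y values: none (0 points).
  x = 2: rhs = 15, matching y values: none (0 points).
  x = 3: rhs = 9, matching y values: 3, 20 (2 points).
  x = 4: rhs = 21, matching y values: none (0 points).
  x = 5: rhs = 11, matching y values: none (0 points).
  x = 6: rhs = 8, matching y values: 10, 13 (2 points).
  x = 7: rhs = 18, matching y values: 8, 15 (2 points).
  x = 8: rhs = 1, matching y values: 1, 22 (2 points).
  x = 9: rhs = 9, matching y values: 3, 20 (2 points).
  x = 10: rhs = 2, matching y values: 5, 18 (2 points).
  x = 11: rhs = 9, matching y values: 3, 20 (2 points).
  x = 12: rhs = 13, matching y values: 6, 17 (2 points).
  x = 13: rhs = 20, matching y values: none (0 points).
  x = 14: rhs = 13, matching y values: 6, 17 (2 points).
  x = 15: rhs = 21, matching y values: none (0 points).
  x = 16: rhs = 4, matching y values: 2, 21 (2 points).
  x = 17: rhs = 14, matching y values: none (0 points).
  x = 18: rhs = 11, matching y values: none (0 points).
  x = 19: rhs = 1, matching y values: 1, 22 (2 points).
  x = 20: rhs = 13, matching y values: 6, 17 (2 points).
  x = 21: rhs = 7, matching y values: none (0 points).
  x = 22: rhs = 12, matching y values: 9, 14 (2 points).
Total affine count: 26.
Full point count |E(F_23)| = 26 + 1 = 27.
Hasse bound: |27 − (23+1)| = |3| = 3 ≤ 2√23 ≈ 9.5917 ✓.


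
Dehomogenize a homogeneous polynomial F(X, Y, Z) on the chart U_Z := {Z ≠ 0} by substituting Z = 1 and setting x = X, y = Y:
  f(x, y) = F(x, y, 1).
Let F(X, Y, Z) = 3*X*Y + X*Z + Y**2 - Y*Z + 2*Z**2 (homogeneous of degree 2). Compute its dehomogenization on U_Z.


f(x, y) = 3*x*y + x + y**2 - y + 2

On U_Z we set Z = 1. Each monomial c·X^i·Y^j·Z^k in F becomes c·x^i·y^j·1^k = c·x^i·y^j.
Substituting Z = 1: F(X, Y, 1) = 3*x*y + x + y**2 - y + 2.
Note: deg(f) ≤ deg(F) = 2; strict inequality happens when F is divisible by Z (lost terms).


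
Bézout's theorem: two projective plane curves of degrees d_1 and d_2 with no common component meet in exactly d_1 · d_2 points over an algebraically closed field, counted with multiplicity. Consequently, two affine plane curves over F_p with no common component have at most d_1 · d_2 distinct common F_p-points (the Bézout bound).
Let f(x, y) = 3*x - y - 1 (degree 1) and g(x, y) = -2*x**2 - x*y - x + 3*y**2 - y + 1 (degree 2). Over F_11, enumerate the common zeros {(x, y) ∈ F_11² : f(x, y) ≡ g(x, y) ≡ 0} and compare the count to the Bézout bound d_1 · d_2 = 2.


Common zeros: {(6, 6)}; count = 1; Bézout bound = 2.

deg(f) = 1, deg(g) = 2, so Bézout bound = 2.
Scan x ∈ F_11. For each x, list the y ∈ F_11 with f(x, y) ≡ 0 and those with g(x, y) ≡ 0 (mod 11); the common zeros in that column are the intersection.
  x = 0: f ≡ 0 at y ∈ {10}; g ≡ 0 at y ∈ {2}; common: ∅.
  x = 1: f ≡ 0 at y ∈ {2}; g ≡ 0 at y ∈ ∅; common: ∅.
  x = 2: f ≡ 0 at y ∈ {5}; g ≡ 0 at y ∈ ∅; common: ∅.
  x = 3: f ≡ 0 at y ∈ {8}; g ≡ 0 at y ∈ {7, 9}; common: ∅.
  x = 4: f ≡ 0 at y ∈ {0}; g ≡ 0 at y ∈ {2, 7}; common: ∅.
  x = 5: f ≡ 0 at y ∈ {3}; g ≡ 0 at y ∈ ∅; common: ∅.
  x = 6: f ≡ 0 at y ∈ {6}; g ≡ 0 at y ∈ {0, 6}; common: {6}.
  x = 7: f ≡ 0 at y ∈ {9}; g ≡ 0 at y ∈ {4, 6}; common: ∅.
  x = 8: f ≡ 0 at y ∈ {1}; g ≡ 0 at y ∈ ∅; common: ∅.
  x = 9: f ≡ 0 at y ∈ {4}; g ≡ 0 at y ∈ ∅; common: ∅.
  x = 10: f ≡ 0 at y ∈ {7}; g ≡ 0 at y ∈ {0}; common: ∅.
Collecting: common zeros = {(6, 6)}, so the count is 1.
Comparison with the Bézout bound: 1 ≤ 2 = deg(f)·deg(g), as expected for curves with no common component (the affine F_11-count falls short of the bound because intersections may lie at infinity, over extension fields, or carry multiplicity).


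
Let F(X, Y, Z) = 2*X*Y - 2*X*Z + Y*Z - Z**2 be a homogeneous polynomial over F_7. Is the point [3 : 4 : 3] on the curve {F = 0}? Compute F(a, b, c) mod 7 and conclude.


F(3,4,3) ≡ 2 (mod 7); P is NOT on the curve.

Evaluate F(3, 4, 3) term-by-term (mod 7).
  2*X*Y ↦ 2·3·4·1 = 24
  -2*X*Z ↦ -2·3·1·3 = -18
  Y*Z ↦ 1·1·4·3 = 12
  -Z**2 ↦ -1·1·1·9 = -9
Sum: F(3, 4, 3) = (24) + (-18) + (12) + (-9) = 9.
Reducing mod 7: 9 ≡ 2 (mod 7).
Since F(a, b, c) ≡ 2 ≠ 0 (mod 7), P does NOT lie on the curve.


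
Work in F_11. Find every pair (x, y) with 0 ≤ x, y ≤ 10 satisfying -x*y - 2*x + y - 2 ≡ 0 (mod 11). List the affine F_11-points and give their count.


Affine F_11-points: {(0, 2), (2, 5), (3, 7), (4, 4), (5, 8), (6, 6), (7, 1), (8, 10), (9, 3), (10, 0)}; count = 10.

For each of the 121 pairs (x, y) ∈ F_11², evaluate f(x, y) mod 11. Record the zeros.
  x = 0: [0↦9, 1↦10, 2↦0, 3↦1, 4↦2, 5↦3, 6↦4, 7↦5, 8↦6, 9↦7, 10↦8]  zeros at y ∈ {2}
  x = 1: [0↦7, 1↦7, 2↦7, 3↦7, 4↦7, 5↦7, 6↦7, 7↦7, 8↦7, 9↦7, 10↦7]  zeros at y ∈ ∅
  x = 2: [0↦5, 1↦4, 2↦3, 3↦2, 4↦1, 5↦0, 6↦10, 7↦9, 8↦8, 9↦7, 10↦6]  zeros at y ∈ {5}
  x = 3: [0↦3, 1↦1, 2↦10, 3↦8, 4↦6, 5↦4, 6↦2, 7↦0, 8↦9, 9↦7, 10↦5]  zeros at y ∈ {7}
  x = 4: [0↦1, 1↦9, 2↦6, 3↦3, 4↦0, 5↦8, 6↦5, 7↦2, 8↦10, 9↦7, 10↦4]  zeros at y ∈ {4}
  x = 5: [0↦10, 1↦6, 2↦2, 3↦9, 4↦5, 5↦1, 6↦8, 7↦4, 8↦0, 9↦7, 10↦3]  zeros at y ∈ {8}
  x = 6: [0↦8, 1↦3, 2↦9, 3↦4, 4↦10, 5↦5, 6↦0, 7↦6, 8↦1, 9↦7, 10↦2]  zeros at y ∈ {6}
  x = 7: [0↦6, 1↦0, 2↦5, 3↦10, 4↦4, 5↦9, 6↦3, 7↦8, 8↦2, 9↦7, 10↦1]  zeros at y ∈ {1}
  x = 8: [0↦4, 1↦8, 2↦1, 3↦5, 4↦9, 5↦2, 6↦6, 7↦10, 8↦3, 9↦7, 10↦0]  zeros at y ∈ {10}
  x = 9: [0↦2, 1↦5, 2↦8, 3↦0, 4↦3, 5↦6, 6↦9, 7↦1, 8↦4, 9↦7, 10↦10]  zeros at y ∈ {3}
  x = 10: [0↦0, 1↦2, 2↦4, 3↦6, 4↦8, 5↦10, 6↦1, 7↦3, 8↦5, 9↦7, 10↦9]  zeros at y ∈ {0}
Collecting zeros: affine points = {(0, 2), (2, 5), (3, 7), (4, 4), (5, 8), (6, 6), (7, 1), (8, 10), (9, 3), (10, 0)}.
Total count |C(F_11)_aff| = 10.


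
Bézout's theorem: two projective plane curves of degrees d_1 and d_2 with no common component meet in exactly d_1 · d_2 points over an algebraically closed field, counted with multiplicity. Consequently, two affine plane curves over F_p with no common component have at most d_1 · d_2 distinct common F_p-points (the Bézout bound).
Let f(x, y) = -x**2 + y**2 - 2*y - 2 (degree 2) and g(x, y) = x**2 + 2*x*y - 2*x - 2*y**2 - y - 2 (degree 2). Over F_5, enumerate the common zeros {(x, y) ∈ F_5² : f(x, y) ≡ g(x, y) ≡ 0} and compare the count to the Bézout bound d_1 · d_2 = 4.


Common zeros: ∅; count = 0; Bézout bound = 4.

deg(f) = 2, deg(g) = 2, so Bézout bound = 4.
Scan x ∈ F_5. For each x, list the y ∈ F_5 with f(x, y) ≡ 0 and those with g(x, y) ≡ 0 (mod 5); the common zeros in that column are the intersection.
  x = 0: f ≡ 0 at y ∈ ∅; g ≡ 0 at y ∈ {1}; common: ∅.
  x = 1: f ≡ 0 at y ∈ {3, 4}; g ≡ 0 at y ∈ ∅; common: ∅.
  x = 2: f ≡ 0 at y ∈ ∅; g ≡ 0 at y ∈ ∅; common: ∅.
  x = 3: f ≡ 0 at y ∈ ∅; g ≡ 0 at y ∈ ∅; common: ∅.
  x = 4: f ≡ 0 at y ∈ {3, 4}; g ≡ 0 at y ∈ ∅; common: ∅.
Collecting: common zeros = ∅, so the count is 0.
Comparison with the Bézout bound: 0 ≤ 4 = deg(f)·deg(g), as expected for curves with no common component (the affine F_5-count falls short of the bound because intersections may lie at infinity, over extension fields, or carry multiplicity).


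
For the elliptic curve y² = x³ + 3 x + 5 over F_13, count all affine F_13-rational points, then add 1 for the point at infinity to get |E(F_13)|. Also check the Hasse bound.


Affine points = {(1, 3), (1, 10), (4, 4), (4, 9), (11, 2), (11, 11), (12, 1), (12, 12)}; affine count = 8; |E(F_13)| = 9.

Discriminant check: Δ ∝ 4a³ + 27b² = 4·3³ + 27·5² = 4·27 + 27·25 ≡ 3 (mod 13). Nonzero ⇒ E is nonsingular.
For each x ∈ F_13, compute rhs = x³ + 3·x + 5 mod 13, then count y ∈ F_13 with y² ≡ rhs.
  x = 0: rhs = 5, matching y values: none (0 points).
  x = 1: rhs = 9, matching y values: 3, 10 (2 points).
  x = 2: rhs = 6, matching y values: none (0 points).
  x = 3: rhs = 2, matching y values: none (0 points).
  x = 4: rhs = 3, matching y values: 4, 9 (2 points).
  x = 5: rhs = 2, matching y values: none (0 points).
  x = 6: rhs = 5, matching y values: none (0 points).
  x = 7: rhs = 5, matching y values: none (0 points).
  x = 8: rhs = 8, matching y values: none (0 points).
  x = 9: rhs = 7, matching y values: none (0 points).
  x = 10: rhs = 8, matching y values: none (0 points).
  x = 11: rhs = 4, matching y values: 2, 11 (2 points).
  x = 12: rhs = 1, matching y values: 1, 12 (2 points).
Total affine count: 8.
Full point count |E(F_13)| = 8 + 1 = 9.
Hasse bound: |9 − (13+1)| = |-5| = 5 ≤ 2√13 ≈ 7.2111 ✓.


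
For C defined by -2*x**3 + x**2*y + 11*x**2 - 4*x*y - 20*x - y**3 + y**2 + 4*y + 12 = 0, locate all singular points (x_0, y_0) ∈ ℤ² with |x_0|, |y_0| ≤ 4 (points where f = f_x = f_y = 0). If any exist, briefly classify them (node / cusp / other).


Singular points: {(2, 0)}; classification: node.

Compute partial derivatives:
  f_x = -6*x**2 + 2*x*y + 22*x - 4*y - 20.
  f_y = x**2 - 4*x - 3*y**2 + 2*y + 4.
Scan x_0 ∈ {−4, ..., 4}. For each x_0, f_y(x_0, y) is a polynomial in y; find its integer roots y ∈ {−4, ..., 4}, then test f_x and f at those candidates.
  x = -4: f_y(-4, y) = -3*y**2 + 2*y + 36; no integer root y with |y| ≤ 4.
  x = -3: f_y(-3, y) = -3*y**2 + 2*y + 25; no integer root y with |y| ≤ 4.
  x = -2: f_y(-2, y) = -3*y**2 + 2*y + 16; vanishes at y ∈ {-2}. (-2, -2): f_x = -72 ≠ 0.
  x = -1: f_y(-1, y) = -3*y**2 + 2*y + 9; no integer root y with |y| ≤ 4.
  x = 0: f_y(0, y) = -3*y**2 + 2*y + 4; no integer root y with |y| ≤ 4.
  x = 1: f_y(1, y) = -3*y**2 + 2*y + 1; vanishes at y ∈ {1}. (1, 1): f_x = -6 ≠ 0.
  x = 2: f_y(2, y) = -3*y**2 + 2*y; vanishes at y ∈ {0}. (2, 0): f_x = 0, f = 0 — SINGULAR.
  x = 3: f_y(3, y) = -3*y**2 + 2*y + 1; vanishes at y ∈ {1}. (3, 1): f_x = -6 ≠ 0.
  x = 4: f_y(4, y) = -3*y**2 + 2*y + 4; no integer root y with |y| ≤ 4.
Only singular point on the grid: (2, 0).
Classify: substitute x = 2 + u, y = 0 + v and expand: f = -2*u**3 + u**2*v - u**2 - v**3 + v**2.
No constant or linear terms (consistent with a singular point). Quadratic part: -u**2 + v**2. Cubic part: -2*u**3 + u**2*v - v**3.
The quadratic part v**2 - u**2 = (v − u)(v + u) splits into two distinct linear factors, so there are two distinct tangent lines y − 0 = ±(x − 2) — this is a node (ordinary double point).
Classification: node.


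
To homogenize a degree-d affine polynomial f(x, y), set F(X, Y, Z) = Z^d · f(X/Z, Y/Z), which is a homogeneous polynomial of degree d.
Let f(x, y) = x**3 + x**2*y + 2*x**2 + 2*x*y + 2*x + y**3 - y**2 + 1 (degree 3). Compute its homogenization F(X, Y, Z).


F(X, Y, Z) = X**3 + X**2*Y + 2*X**2*Z + 2*X*Y*Z + 2*X*Z**2 + Y**3 - Y**2*Z + Z**3

deg(f) = 3.
Substitute x = X/Z, y = Y/Z into f, then multiply by Z^3.
  monomial 1·x^3·y^0 ↦ 1·X^3·Y^0·Z^0.
  monomial 1·x^2·y^1 ↦ 1·X^2·Y^1·Z^0.
  monomial 2·x^2·y^0 ↦ 2·X^2·Y^0·Z^1.
  monomial 2·x^1·y^1 ↦ 2·X^1·Y^1·Z^1.
  monomial 2·x^1·y^0 ↦ 2·X^1·Y^0·Z^2.
  monomial 1·x^0·y^3 ↦ 1·X^0·Y^3·Z^0.
  monomial -1·x^0·y^2 ↦ -1·X^0·Y^2·Z^1.
  monomial 1·x^0·y^0 ↦ 1·X^0·Y^0·Z^3.
Collecting: F(X, Y, Z) = X**3 + X**2*Y + 2*X**2*Z + 2*X*Y*Z + 2*X*Z**2 + Y**3 - Y**2*Z + Z**3.


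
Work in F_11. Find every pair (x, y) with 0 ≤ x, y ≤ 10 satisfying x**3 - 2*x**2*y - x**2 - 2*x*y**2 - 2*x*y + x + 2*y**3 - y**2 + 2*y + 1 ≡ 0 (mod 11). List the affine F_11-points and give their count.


Affine F_11-points: {(0, 4), (1, 9), (3, 0), (3, 9), (4, 3), (4, 9), (5, 5), (6, 0), (6, 6), (7, 7), (8, 2), (9, 2), (10, 2)}; count = 13.

For each of the 121 pairs (x, y) ∈ F_11², evaluate f(x, y) mod 11. Record the zeros.
  x = 0: [0↦1, 1↦4, 2↦6, 3↦8, 4↦0, 5↦5, 6↦2, 7↦3, 8↦9, 9↦10, 10↦7]  zeros at y ∈ {4}
  x = 1: [0↦2, 1↦10, 2↦2, 3↦1, 4↦8, 5↦2, 6↦6, 7↦10, 8↦4, 9↦0, 10↦10]  zeros at y ∈ {9}
  x = 2: [0↦7, 1↦5, 2↦5, 3↦8, 4↦4, 5↦5, 6↦1, 7↦4, 8↦4, 9↦2, 10↦10]  zeros at y ∈ ∅
  x = 3: [0↦0, 1↦6, 2↦10, 3↦2, 4↦5, 5↦9, 6↦4, 7↦2, 8↦4, 9↦0, 10↦2]  zeros at y ∈ {0, 9}
  x = 4: [0↦9, 1↦8, 2↦1, 3↦0, 4↦6, 5↦9, 6↦10, 7↦10, 8↦10, 9↦0, 10↦3]  zeros at y ∈ {3, 9}
  x = 5: [0↦7, 1↦6, 2↦6, 3↦8, 4↦2, 5↦0, 6↦3, 7↦1, 8↦6, 9↦8, 10↦8]  zeros at y ∈ {5}
  x = 6: [0↦0, 1↦6, 2↦9, 3↦10, 4↦10, 5↦10, 6↦0, 7↦3, 8↦9, 9↦8, 10↦1]  zeros at y ∈ {0, 6}
  x = 7: [0↦5, 1↦3, 2↦5, 3↦1, 4↦3, 5↦1, 6↦7, 7↦0, 8↦3, 9↦6, 10↦10]  zeros at y ∈ {7}
  x = 8: [0↦6, 1↦3, 2↦0, 3↦9, 4↦9, 5↦1, 6↦8, 7↦9, 8↦5, 9↦8, 10↦8]  zeros at y ∈ {2}
  x = 9: [0↦9, 1↦1, 2↦0, 3↦7, 4↦1, 5↦5, 6↦9, 7↦3, 8↦10, 9↦9, 10↦1]  zeros at y ∈ {2}
  x = 10: [0↦9, 1↦3, 2↦0, 3↦1, 4↦7, 5↦8, 6↦5, 7↦10, 8↦2, 9↦4, 10↦6]  zeros at y ∈ {2}
Collecting zeros: affine points = {(0, 4), (1, 9), (3, 0), (3, 9), (4, 3), (4, 9), (5, 5), (6, 0), (6, 6), (7, 7), (8, 2), (9, 2), (10, 2)}.
Total count |C(F_11)_aff| = 13.


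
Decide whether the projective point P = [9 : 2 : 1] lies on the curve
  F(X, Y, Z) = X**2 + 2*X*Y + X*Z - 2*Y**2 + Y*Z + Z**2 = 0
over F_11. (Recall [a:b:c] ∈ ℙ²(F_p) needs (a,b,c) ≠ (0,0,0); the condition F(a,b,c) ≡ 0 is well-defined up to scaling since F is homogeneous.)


F(9,2,1) ≡ 0 (mod 11); P is on the curve.

Evaluate F(9, 2, 1) term-by-term (mod 11).
  X**2 ↦ 1·81·1·1 = 81
  2*X*Y ↦ 2·9·2·1 = 36
  X*Z ↦ 1·9·1·1 = 9
  -2*Y**2 ↦ -2·1·4·1 = -8
  Y*Z ↦ 1·1·2·1 = 2
  Z**2 ↦ 1·1·1·1 = 1
Sum: F(9, 2, 1) = (81) + (36) + (9) + (-8) + (2) + (1) = 121.
Reducing mod 11: 121 ≡ 0 (mod 11).
Since F(a, b, c) ≡ 0 (mod 11), P lies on the curve.


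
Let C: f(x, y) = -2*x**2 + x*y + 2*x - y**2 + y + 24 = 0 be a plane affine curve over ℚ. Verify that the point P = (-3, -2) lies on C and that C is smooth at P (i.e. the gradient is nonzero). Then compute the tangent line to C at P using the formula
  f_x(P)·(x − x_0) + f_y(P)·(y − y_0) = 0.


Tangent line at P: 12*x + 2*y + 40 = 0.

Step 1: f(-3, -2) = 0, so P lies on C.
Step 2: partial derivatives
  f_x(x, y) = -4*x + y + 2, f_y(x, y) = x - 2*y + 1.
  f_x(P) = 12, f_y(P) = 2 (gradient nonzero, so P is smooth).
Step 3: tangent line at P: 12·(x − -3) + 2·(y − -2) = 0.
Expanding: 12*x + 2*y + 40 = 0.


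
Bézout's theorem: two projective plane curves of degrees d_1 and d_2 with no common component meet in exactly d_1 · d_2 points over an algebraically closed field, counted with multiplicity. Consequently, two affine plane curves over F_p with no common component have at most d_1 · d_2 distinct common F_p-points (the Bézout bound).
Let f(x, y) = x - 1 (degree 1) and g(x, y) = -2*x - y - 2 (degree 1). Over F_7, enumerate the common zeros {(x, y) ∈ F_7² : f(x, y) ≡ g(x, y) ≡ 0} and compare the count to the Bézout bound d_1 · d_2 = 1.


Common zeros: {(1, 3)}; count = 1; Bézout bound = 1.

deg(f) = 1, deg(g) = 1, so Bézout bound = 1.
Scan x ∈ F_7. For each x, list the y ∈ F_7 with f(x, y) ≡ 0 and those with g(x, y) ≡ 0 (mod 7); the common zeros in that column are the intersection.
  x = 0: f ≡ 0 at y ∈ ∅; g ≡ 0 at y ∈ {5}; common: ∅.
  x = 1: f ≡ 0 at y ∈ {0, 1, 2, 3, 4, 5, 6}; g ≡ 0 at y ∈ {3}; common: {3}.
  x = 2: f ≡ 0 at y ∈ ∅; g ≡ 0 at y ∈ {1}; common: ∅.
  x = 3: f ≡ 0 at y ∈ ∅; g ≡ 0 at y ∈ {6}; common: ∅.
  x = 4: f ≡ 0 at y ∈ ∅; g ≡ 0 at y ∈ {4}; common: ∅.
  x = 5: f ≡ 0 at y ∈ ∅; g ≡ 0 at y ∈ {2}; common: ∅.
  x = 6: f ≡ 0 at y ∈ ∅; g ≡ 0 at y ∈ {0}; common: ∅.
Collecting: common zeros = {(1, 3)}, so the count is 1.
Comparison with the Bézout bound: 1 ≤ 1 = deg(f)·deg(g), as expected for curves with no common component (the bound is attained).


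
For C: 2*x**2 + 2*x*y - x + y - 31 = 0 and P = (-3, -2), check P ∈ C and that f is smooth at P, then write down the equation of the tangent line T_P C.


Tangent line at P: -17*x - 5*y - 61 = 0.

Step 1: f(-3, -2) = 0, so P lies on C.
Step 2: partial derivatives
  f_x(x, y) = 4*x + 2*y - 1, f_y(x, y) = 2*x + 1.
  f_x(P) = -17, f_y(P) = -5 (gradient nonzero, so P is smooth).
Step 3: tangent line at P: -17·(x − -3) + -5·(y − -2) = 0.
Expanding: -17*x - 5*y - 61 = 0.


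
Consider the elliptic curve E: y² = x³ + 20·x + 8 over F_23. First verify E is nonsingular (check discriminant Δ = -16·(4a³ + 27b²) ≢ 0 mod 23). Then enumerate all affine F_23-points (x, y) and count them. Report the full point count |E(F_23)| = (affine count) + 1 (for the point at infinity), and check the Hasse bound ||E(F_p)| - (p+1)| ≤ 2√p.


Affine points = {(0, 10), (0, 13), (1, 11), (1, 12), (3, 7), (3, 16), (5, 7), (5, 16), (7, 10), (7, 13), (8, 6), (8, 17), (10, 9), (10, 14), (11, 8), (11, 15), (13, 2), (13, 21), (15, 7), (15, 16), (16, 10), (16, 13), (18, 6), (18, 17), (19, 5), (19, 18), (20, 6), (20, 17), (21, 11), (21, 12)}; affine count = 30; |E(F_23)| = 31.

Discriminant check: Δ ∝ 4a³ + 27b² = 4·20³ + 27·8² = 4·8000 + 27·64 ≡ 10 (mod 23). Nonzero ⇒ E is nonsingular.
For each x ∈ F_23, compute rhs = x³ + 20·x + 8 mod 23, then count y ∈ F_23 with y² ≡ rhs.
  x = 0: rhs = 8, matching y values: 10, 13 (2 points).
  x = 1: rhs = 6, matching y values: 11, 12 (2 points).
  x = 2: rhs = 10, matching y values: none (0 points).
  x = 3: rhs = 3, matching y values: 7, 16 (2 points).
  x = 4: rhs = 14, matching y values: none (0 points).
  x = 5: rhs = 3, matching y values: 7, 16 (2 points).
  x = 6: rhs = 22, matching y values: none (0 points).
  x = 7: rhs = 8, matching y values: 10, 13 (2 points).
  x = 8: rhs = 13, matching y values: 6, 17 (2 points).
  x = 9: rhs = 20, matching y values: none (0 points).
  x = 10: rhs = 12, matching y values: 9, 14 (2 points).
  x = 11: rhs = 18, matching y values: 8, 15 (2 points).
  x = 12: rhs = 21, matching y values: none (0 points).
  x = 13: rhs = 4, matching y values: 2, 21 (2 points).
  x = 14: rhs = 19, matching y values: none (0 points).
  x = 15: rhs = 3, matching y values: 7, 16 (2 points).
  x = 16: rhs = 8, matching y values: 10, 13 (2 points).
  x = 17: rhs = 17, matching y values: none (0 points).
  x = 18: rhs = 13, matching y values: 6, 17 (2 points).
  x = 19: rhs = 2, matching y values: 5, 18 (2 points).
  x = 20: rhs = 13, matching y values: 6, 17 (2 points).
  x = 21: rhs = 6, matching y values: 11, 12 (2 points).
  x = 22: rhs = 10, matching y values: none (0 points).
Total affine count: 30.
Full point count |E(F_23)| = 30 + 1 = 31.
Hasse bound: |31 − (23+1)| = |7| = 7 ≤ 2√23 ≈ 9.5917 ✓.


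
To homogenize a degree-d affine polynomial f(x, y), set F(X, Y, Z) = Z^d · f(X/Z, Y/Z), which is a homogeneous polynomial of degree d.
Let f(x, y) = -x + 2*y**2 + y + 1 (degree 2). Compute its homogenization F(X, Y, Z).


F(X, Y, Z) = -X*Z + 2*Y**2 + Y*Z + Z**2

deg(f) = 2.
Substitute x = X/Z, y = Y/Z into f, then multiply by Z^2.
  monomial -1·x^1·y^0 ↦ -1·X^1·Y^0·Z^1.
  monomial 2·x^0·y^2 ↦ 2·X^0·Y^2·Z^0.
  monomial 1·x^0·y^1 ↦ 1·X^0·Y^1·Z^1.
  monomial 1·x^0·y^0 ↦ 1·X^0·Y^0·Z^2.
Collecting: F(X, Y, Z) = -X*Z + 2*Y**2 + Y*Z + Z**2.


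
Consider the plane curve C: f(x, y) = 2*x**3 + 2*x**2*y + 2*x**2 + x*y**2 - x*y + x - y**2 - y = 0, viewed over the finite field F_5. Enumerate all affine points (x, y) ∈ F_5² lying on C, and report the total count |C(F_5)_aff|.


Affine F_5-points: {(0, 0), (0, 4), (1, 0), (1, 1), (1, 2), (1, 3), (1, 4), (2, 2), (2, 3), (3, 0), (3, 3), (4, 2), (4, 4)}; count = 13.

For each of the 25 pairs (x, y) ∈ F_5², evaluate f(x, y) mod 5. Record the zeros.
  x = 0: [0↦0, 1↦3, 2↦4, 3↦3, 4↦0]  zeros at y ∈ {0, 4}
  x = 1: [0↦0, 1↦0, 2↦0, 3↦0, 4↦0]  zeros at y ∈ {0, 1, 2, 3, 4}
  x = 2: [0↦1, 1↦2, 2↦0, 3↦0, 4↦2]  zeros at y ∈ {2, 3}
  x = 3: [0↦0, 1↦1, 2↦1, 3↦0, 4↦3]  zeros at y ∈ {0, 3}
  x = 4: [0↦4, 1↦4, 2↦0, 3↦2, 4↦0]  zeros at y ∈ {2, 4}
Collecting zeros: affine points = {(0, 0), (0, 4), (1, 0), (1, 1), (1, 2), (1, 3), (1, 4), (2, 2), (2, 3), (3, 0), (3, 3), (4, 2), (4, 4)}.
Total count |C(F_5)_aff| = 13.


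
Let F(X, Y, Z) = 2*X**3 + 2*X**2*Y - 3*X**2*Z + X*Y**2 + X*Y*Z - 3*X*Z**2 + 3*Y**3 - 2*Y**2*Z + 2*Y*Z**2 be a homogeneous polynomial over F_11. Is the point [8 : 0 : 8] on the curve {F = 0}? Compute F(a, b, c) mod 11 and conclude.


F(8,0,8) ≡ 9 (mod 11); P is NOT on the curve.

Evaluate F(8, 0, 8) term-by-term (mod 11).
  2*X**3 ↦ 2·512·1·1 = 1024
  2*X**2*Y ↦ 2·64·0·1 = 0
  -3*X**2*Z ↦ -3·64·1·8 = -1536
  X*Y**2 ↦ 1·8·0·1 = 0
  X*Y*Z ↦ 1·8·0·8 = 0
  -3*X*Z**2 ↦ -3·8·1·64 = -1536
  3*Y**3 ↦ 3·1·0·1 = 0
  -2*Y**2*Z ↦ -2·1·0·8 = 0
  2*Y*Z**2 ↦ 2·1·0·64 = 0
Sum: F(8, 0, 8) = (1024) + (0) + (-1536) + (0) + (0) + (-1536) + (0) + (0) + (0) = -2048.
Reducing mod 11: -2048 ≡ 9 (mod 11).
Since F(a, b, c) ≡ 9 ≠ 0 (mod 11), P does NOT lie on the curve.


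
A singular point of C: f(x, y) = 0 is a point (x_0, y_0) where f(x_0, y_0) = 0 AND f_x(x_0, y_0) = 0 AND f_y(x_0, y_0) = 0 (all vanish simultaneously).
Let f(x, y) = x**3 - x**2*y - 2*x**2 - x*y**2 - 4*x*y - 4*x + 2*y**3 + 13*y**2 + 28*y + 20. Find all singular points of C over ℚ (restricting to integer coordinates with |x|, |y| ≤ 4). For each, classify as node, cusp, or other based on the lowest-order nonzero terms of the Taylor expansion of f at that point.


Singular points: {(0, -2)}; classification: cusp.

Compute partial derivatives:
  f_x = 3*x**2 - 2*x*y - 4*x - y**2 - 4*y - 4.
  f_y = -x**2 - 2*x*y - 4*x + 6*y**2 + 26*y + 28.
Scan x_0 ∈ {−4, ..., 4}. For each x_0, f_y(x_0, y) is a polynomial in y; find its integer roots y ∈ {−4, ..., 4}, then test f_x and f at those candidates.
  x = -4: f_y(-4, y) = 6*y**2 + 34*y + 28; vanishes at y ∈ {-1}. (-4, -1): f_x = 55 ≠ 0.
  x = -3: f_y(-3, y) = 6*y**2 + 32*y + 31; no integer root y with |y| ≤ 4.
  x = -2: f_y(-2, y) = 6*y**2 + 30*y + 32; no integer root y with |y| ≤ 4.
  x = -1: f_y(-1, y) = 6*y**2 + 28*y + 31; no integer root y with |y| ≤ 4.
  x = 0: f_y(0, y) = 6*y**2 + 26*y + 28; vanishes at y ∈ {-2}. (0, -2): f_x = 0, f = 0 — SINGULAR.
  x = 1: f_y(1, y) = 6*y**2 + 24*y + 23; no integer root y with |y| ≤ 4.
  x = 2: f_y(2, y) = 6*y**2 + 22*y + 16; vanishes at y ∈ {-1}. (2, -1): f_x = 7 ≠ 0.
  x = 3: f_y(3, y) = 6*y**2 + 20*y + 7; no integer root y with |y| ≤ 4.
  x = 4: f_y(4, y) = 6*y**2 + 18*y - 4; no integer root y with |y| ≤ 4.
Only singular point on the grid: (0, -2).
Classify: substitute x = 0 + u, y = -2 + v and expand: f = u**3 - u**2*v - u*v**2 + 2*v**3 + v**2.
No constant or linear terms (consistent with a singular point). Quadratic part: v**2. Cubic part: u**3 - u**2*v - u*v**2 + 2*v**3.
The quadratic part v**2 is a perfect square, so there is a single (double) tangent line v = 0, i.e. y = -2. Restricting the cubic part to that line (v = 0) leaves u**3 ≠ 0, so f is not divisible by v and the branch is v² ≈ -u**3 to lowest order — this is a cusp.
Classification: cusp.


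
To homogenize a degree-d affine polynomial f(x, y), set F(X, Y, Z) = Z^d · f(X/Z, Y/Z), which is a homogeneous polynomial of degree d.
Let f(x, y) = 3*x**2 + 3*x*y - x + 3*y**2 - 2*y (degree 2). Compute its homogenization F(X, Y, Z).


F(X, Y, Z) = 3*X**2 + 3*X*Y - X*Z + 3*Y**2 - 2*Y*Z

deg(f) = 2.
Substitute x = X/Z, y = Y/Z into f, then multiply by Z^2.
  monomial 3·x^2·y^0 ↦ 3·X^2·Y^0·Z^0.
  monomial 3·x^1·y^1 ↦ 3·X^1·Y^1·Z^0.
  monomial -1·x^1·y^0 ↦ -1·X^1·Y^0·Z^1.
  monomial 3·x^0·y^2 ↦ 3·X^0·Y^2·Z^0.
  monomial -2·x^0·y^1 ↦ -2·X^0·Y^1·Z^1.
Collecting: F(X, Y, Z) = 3*X**2 + 3*X*Y - X*Z + 3*Y**2 - 2*Y*Z.


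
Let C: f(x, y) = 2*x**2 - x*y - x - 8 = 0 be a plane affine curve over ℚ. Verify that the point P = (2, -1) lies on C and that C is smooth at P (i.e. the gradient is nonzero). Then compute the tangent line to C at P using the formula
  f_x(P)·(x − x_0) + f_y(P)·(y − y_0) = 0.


Tangent line at P: 8*x - 2*y - 18 = 0.

Step 1: f(2, -1) = 0, so P lies on C.
Step 2: partial derivatives
  f_x(x, y) = 4*x - y - 1, f_y(x, y) = -x.
  f_x(P) = 8, f_y(P) = -2 (gradient nonzero, so P is smooth).
Step 3: tangent line at P: 8·(x − 2) + -2·(y − -1) = 0.
Expanding: 8*x - 2*y - 18 = 0.


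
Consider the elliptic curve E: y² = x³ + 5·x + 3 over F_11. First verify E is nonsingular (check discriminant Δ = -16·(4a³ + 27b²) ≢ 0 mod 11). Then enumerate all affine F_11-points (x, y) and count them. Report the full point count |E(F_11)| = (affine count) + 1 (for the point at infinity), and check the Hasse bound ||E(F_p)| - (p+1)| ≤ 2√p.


Affine points = {(0, 5), (0, 6), (1, 3), (1, 8), (3, 1), (3, 10), (8, 4), (8, 7)}; affine count = 8; |E(F_11)| = 9.

Discriminant check: Δ ∝ 4a³ + 27b² = 4·5³ + 27·3² = 4·125 + 27·9 ≡ 6 (mod 11). Nonzero ⇒ E is nonsingular.
For each x ∈ F_11, compute rhs = x³ + 5·x + 3 mod 11, then count y ∈ F_11 with y² ≡ rhs.
  x = 0: rhs = 3, matching y values: 5, 6 (2 points).
  x = 1: rhs = 9, matching y values: 3, 8 (2 points).
  x = 2: rhs = 10, matching y values: none (0 points).
  x = 3: rhs = 1, matching y values: 1, 10 (2 points).
  x = 4: rhs = 10, matching y values: none (0 points).
  x = 5: rhs = 10, matching y values: none (0 points).
  x = 6: rhs = 7, matching y values: none (0 points).
  x = 7: rhs = 7, matching y values: none (0 points).
  x = 8: rhs = 5, matching y values: 4, 7 (2 points).
  x = 9: rhs = 7, matching y values: none (0 points).
  x = 10: rhs = 8, matching y values: none (0 points).
Total affine count: 8.
Full point count |E(F_11)| = 8 + 1 = 9.
Hasse bound: |9 − (11+1)| = |-3| = 3 ≤ 2√11 ≈ 6.6332 ✓.


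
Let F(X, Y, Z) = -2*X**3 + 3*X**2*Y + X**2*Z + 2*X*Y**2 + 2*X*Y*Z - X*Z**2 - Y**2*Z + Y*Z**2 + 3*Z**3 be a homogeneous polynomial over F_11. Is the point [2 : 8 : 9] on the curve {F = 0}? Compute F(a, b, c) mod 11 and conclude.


F(2,8,9) ≡ 7 (mod 11); P is NOT on the curve.

Evaluate F(2, 8, 9) term-by-term (mod 11).
  -2*X**3 ↦ -2·8·1·1 = -16
  3*X**2*Y ↦ 3·4·8·1 = 96
  X**2*Z ↦ 1·4·1·9 = 36
  2*X*Y**2 ↦ 2·2·64·1 = 256
  2*X*Y*Z ↦ 2·2·8·9 = 288
  -X*Z**2 ↦ -1·2·1·81 = -162
  -Y**2*Z ↦ -1·1·64·9 = -576
  Y*Z**2 ↦ 1·1·8·81 = 648
  3*Z**3 ↦ 3·1·1·729 = 2187
Sum: F(2, 8, 9) = (-16) + (96) + (36) + (256) + (288) + (-162) + (-576) + (648) + (2187) = 2757.
Reducing mod 11: 2757 ≡ 7 (mod 11).
Since F(a, b, c) ≡ 7 ≠ 0 (mod 11), P does NOT lie on the curve.


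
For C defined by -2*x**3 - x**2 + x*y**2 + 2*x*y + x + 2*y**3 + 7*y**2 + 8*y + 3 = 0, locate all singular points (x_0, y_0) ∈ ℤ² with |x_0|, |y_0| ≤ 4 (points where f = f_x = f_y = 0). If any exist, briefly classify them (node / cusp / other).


Singular points: {(0, -1)}; classification: node.

Compute partial derivatives:
  f_x = -6*x**2 - 2*x + y**2 + 2*y + 1.
  f_y = 2*x*y + 2*x + 6*y**2 + 14*y + 8.
Scan x_0 ∈ {−4, ..., 4}. For each x_0, f_y(x_0, y) is a polynomial in y; find its integer roots y ∈ {−4, ..., 4}, then test f_x and f at those candidates.
  x = -4: f_y(-4, y) = 6*y**2 + 6*y; vanishes at y ∈ {-1, 0}. (-4, -1): f_x = -88 ≠ 0; (-4, 0): f_x = -87 ≠ 0.
  x = -3: f_y(-3, y) = 6*y**2 + 8*y + 2; vanishes at y ∈ {-1}. (-3, -1): f_x = -48 ≠ 0.
  x = -2: f_y(-2, y) = 6*y**2 + 10*y + 4; vanishes at y ∈ {-1}. (-2, -1): f_x = -20 ≠ 0.
  x = -1: f_y(-1, y) = 6*y**2 + 12*y + 6; vanishes at y ∈ {-1}. (-1, -1): f_x = -4 ≠ 0.
  x = 0: f_y(0, y) = 6*y**2 + 14*y + 8; vanishes at y ∈ {-1}. (0, -1): f_x = 0, f = 0 — SINGULAR.
  x = 1: f_y(1, y) = 6*y**2 + 16*y + 10; vanishes at y ∈ {-1}. (1, -1): f_x = -8 ≠ 0.
  x = 2: f_y(2, y) = 6*y**2 + 18*y + 12; vanishes at y ∈ {-2, -1}. (2, -2): f_x = -27 ≠ 0; (2, -1): f_x = -28 ≠ 0.
  x = 3: f_y(3, y) = 6*y**2 + 20*y + 14; vanishes at y ∈ {-1}. (3, -1): f_x = -60 ≠ 0.
  x = 4: f_y(4, y) = 6*y**2 + 22*y + 16; vanishes at y ∈ {-1}. (4, -1): f_x = -104 ≠ 0.
Only singular point on the grid: (0, -1).
Classify: substitute x = 0 + u, y = -1 + v and expand: f = -2*u**3 - u**2 + u*v**2 + 2*v**3 + v**2.
No constant or linear terms (consistent with a singular point). Quadratic part: -u**2 + v**2. Cubic part: -2*u**3 + u*v**2 + 2*v**3.
The quadratic part v**2 - u**2 = (v − u)(v + u) splits into two distinct linear factors, so there are two distinct tangent lines y − -1 = ±(x − 0) — this is a node (ordinary double point).
Classification: node.


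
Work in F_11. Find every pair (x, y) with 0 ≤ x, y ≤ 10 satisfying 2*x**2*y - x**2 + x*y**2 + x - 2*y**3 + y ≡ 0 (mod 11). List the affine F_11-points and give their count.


Affine F_11-points: {(0, 0), (1, 0), (1, 7), (1, 10), (2, 3), (2, 6), (5, 5), (7, 3), (7, 7), (7, 10), (8, 5)}; count = 11.

For each of the 121 pairs (x, y) ∈ F_11², evaluate f(x, y) mod 11. Record the zeros.
  x = 0: [0↦0, 1↦10, 2↦8, 3↦4, 4↦8, 5↦8, 6↦3, 7↦3, 8↦7, 9↦3, 10↦1]  zeros at y ∈ {0}
  x = 1: [0↦0, 1↦2, 2↦5, 3↦8, 4↦10, 5↦10, 6↦7, 7↦0, 8↦10, 9↦3, 10↦0]  zeros at y ∈ {0, 7, 10}
  x = 2: [0↦9, 1↦7, 2↦8, 3↦0, 4↦4, 5↦8, 6↦0, 7↦1, 8↦10, 9↦4, 10↦4]  zeros at y ∈ {3, 6}
  x = 3: [0↦5, 1↦3, 2↦6, 3↦2, 4↦1, 5↦2, 6↦4, 7↦6, 8↦7, 9↦6, 10↦2]  zeros at y ∈ ∅
  x = 4: [0↦10, 1↦1, 2↦10, 3↦3, 4↦1, 5↦3, 6↦8, 7↦4, 8↦1, 9↦9, 10↦5]  zeros at y ∈ ∅
  x = 5: [0↦2, 1↦1, 2↦9, 3↦3, 4↦4, 5↦0, 6↦1, 7↦6, 8↦3, 9↦2, 10↦2]  zeros at y ∈ {5}
  x = 6: [0↦3, 1↦3, 2↦3, 3↦2, 4↦10, 5↦4, 6↦5, 7↦1, 8↦2, 9↦7, 10↦4]  zeros at y ∈ ∅
  x = 7: [0↦2, 1↦7, 2↦3, 3↦0, 4↦8, 5↦4, 6↦9, 7↦0, 8↦9, 9↦2, 10↦0]  zeros at y ∈ {3, 7, 10}
  x = 8: [0↦10, 1↦2, 2↦9, 3↦8, 4↦9, 5↦0, 6↦2, 7↦3, 8↦2, 9↦9, 10↦1]  zeros at y ∈ {5}
  x = 9: [0↦5, 1↦10, 2↦10, 3↦4, 4↦2, 5↦3, 6↦6, 7↦10, 8↦3, 9↦6, 10↦7]  zeros at y ∈ ∅
  x = 10: [0↦9, 1↦9, 2↦6, 3↦10, 4↦9, 5↦2, 6↦10, 7↦10, 8↦1, 9↦4, 10↦7]  zeros at y ∈ ∅
Collecting zeros: affine points = {(0, 0), (1, 0), (1, 7), (1, 10), (2, 3), (2, 6), (5, 5), (7, 3), (7, 7), (7, 10), (8, 5)}.
Total count |C(F_11)_aff| = 11.
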